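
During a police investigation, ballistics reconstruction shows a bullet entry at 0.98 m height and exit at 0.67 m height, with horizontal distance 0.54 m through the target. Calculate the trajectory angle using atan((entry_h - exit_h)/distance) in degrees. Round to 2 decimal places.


Bullet trajectory angle:
Height difference = 0.98 - 0.67 = 0.31 m
angle = atan(0.31 / 0.54)
angle = atan(0.574074)
angle = 29.86 degrees

29.86


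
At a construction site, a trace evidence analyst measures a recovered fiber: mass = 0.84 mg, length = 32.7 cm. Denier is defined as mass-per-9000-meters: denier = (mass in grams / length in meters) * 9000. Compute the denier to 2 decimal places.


Denier calculation:
Mass in grams = 0.84 mg / 1000 = 0.00084 g
Length in meters = 32.7 cm / 100 = 0.327 m
Linear density = mass / length = 0.00084 / 0.327 = 0.00256881 g/m
Denier = (g/m) * 9000 = 0.00256881 * 9000 = 23.12

23.12


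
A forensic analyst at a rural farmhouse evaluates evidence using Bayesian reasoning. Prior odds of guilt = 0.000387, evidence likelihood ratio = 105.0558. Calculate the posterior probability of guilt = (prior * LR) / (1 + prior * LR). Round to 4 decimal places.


Bayesian evidence evaluation:
Posterior odds = prior_odds * LR = 0.000387 * 105.0558 = 0.04065659
Posterior probability = posterior_odds / (1 + posterior_odds)
= 0.04065659 / (1 + 0.04065659)
= 0.04065659 / 1.04065659
= 0.0391

0.0391


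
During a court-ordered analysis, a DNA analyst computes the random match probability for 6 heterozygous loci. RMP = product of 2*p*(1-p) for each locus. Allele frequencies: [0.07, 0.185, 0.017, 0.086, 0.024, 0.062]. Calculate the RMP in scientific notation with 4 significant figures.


Computing RMP for 6 loci:
Locus 1: 2 * 0.07 * 0.93 = 0.1302
Locus 2: 2 * 0.185 * 0.815 = 0.30155
Locus 3: 2 * 0.017 * 0.983 = 0.033422
Locus 4: 2 * 0.086 * 0.914 = 0.157208
Locus 5: 2 * 0.024 * 0.976 = 0.046848
Locus 6: 2 * 0.062 * 0.938 = 0.116312
RMP = 1.124e-06

1.124e-06


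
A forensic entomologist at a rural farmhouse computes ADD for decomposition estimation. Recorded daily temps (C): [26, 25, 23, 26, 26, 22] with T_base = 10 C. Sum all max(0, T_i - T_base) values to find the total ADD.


Computing ADD day by day:
Day 1: max(0, 26 - 10) = 16
Day 2: max(0, 25 - 10) = 15
Day 3: max(0, 23 - 10) = 13
Day 4: max(0, 26 - 10) = 16
Day 5: max(0, 26 - 10) = 16
Day 6: max(0, 22 - 10) = 12
Total ADD = 88

88


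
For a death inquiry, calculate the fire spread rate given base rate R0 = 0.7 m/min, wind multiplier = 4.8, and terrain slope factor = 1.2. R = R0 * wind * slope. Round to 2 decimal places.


Fire spread rate calculation:
R = R0 * wind_factor * slope_factor
= 0.7 * 4.8 * 1.2
= 3.36 * 1.2
= 4.03 m/min

4.03


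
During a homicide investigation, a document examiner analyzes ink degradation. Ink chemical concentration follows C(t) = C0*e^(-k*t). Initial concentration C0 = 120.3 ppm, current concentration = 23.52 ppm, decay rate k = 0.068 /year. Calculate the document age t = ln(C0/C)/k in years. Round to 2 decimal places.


Document age estimation:
C0/C = 120.3 / 23.52 = 5.114796
ln(C0/C) = 1.632138
t = 1.632138 / 0.068 = 24.00 years

24.00


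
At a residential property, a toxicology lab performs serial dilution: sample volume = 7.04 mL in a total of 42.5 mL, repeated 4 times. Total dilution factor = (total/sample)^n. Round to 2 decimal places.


Dilution factor calculation:
Single dilution = V_total / V_sample = 42.5 / 7.04 ≈ 6.036932
Number of dilutions = 4
Total DF = (42.5 / 7.04)^4 (full precision, rounded at the end) = 1328.20

1328.20


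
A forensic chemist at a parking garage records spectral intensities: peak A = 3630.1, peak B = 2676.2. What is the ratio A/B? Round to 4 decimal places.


Spectral peak ratio:
Peak A = 3630.1 counts
Peak B = 2676.2 counts
Ratio = 3630.1 / 2676.2 = 1.3564

1.3564


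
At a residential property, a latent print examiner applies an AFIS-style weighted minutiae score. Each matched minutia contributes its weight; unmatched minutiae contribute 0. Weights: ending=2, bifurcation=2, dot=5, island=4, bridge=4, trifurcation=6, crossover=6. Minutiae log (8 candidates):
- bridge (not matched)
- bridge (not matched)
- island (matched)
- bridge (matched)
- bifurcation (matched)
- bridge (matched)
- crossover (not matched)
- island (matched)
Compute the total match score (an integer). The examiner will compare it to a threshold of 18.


Weighted minutiae match score:
  bridge: not matched, +0
  bridge: not matched, +0
  island: matched, +4 (running total 4)
  bridge: matched, +4 (running total 8)
  bifurcation: matched, +2 (running total 10)
  bridge: matched, +4 (running total 14)
  crossover: not matched, +0
  island: matched, +4 (running total 18)
Total score = 18
Threshold = 18; verdict = identification

18


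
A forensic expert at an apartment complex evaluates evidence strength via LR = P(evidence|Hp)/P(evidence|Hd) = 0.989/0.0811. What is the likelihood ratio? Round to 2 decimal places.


Likelihood ratio calculation:
LR = P(E|Hp) / P(E|Hd)
LR = 0.989 / 0.0811
LR = 12.19

12.19


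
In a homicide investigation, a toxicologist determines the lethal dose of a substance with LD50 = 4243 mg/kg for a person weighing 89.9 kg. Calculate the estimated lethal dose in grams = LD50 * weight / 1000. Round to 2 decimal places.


Lethal dose calculation:
Lethal dose = LD50 * body_weight / 1000
= 4243 * 89.9 / 1000
= 381445.7 / 1000
= 381.45 g

381.45


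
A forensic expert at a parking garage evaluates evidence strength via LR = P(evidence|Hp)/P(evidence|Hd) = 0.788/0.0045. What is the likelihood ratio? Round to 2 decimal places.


Likelihood ratio calculation:
LR = P(E|Hp) / P(E|Hd)
LR = 0.788 / 0.0045
LR = 175.11

175.11


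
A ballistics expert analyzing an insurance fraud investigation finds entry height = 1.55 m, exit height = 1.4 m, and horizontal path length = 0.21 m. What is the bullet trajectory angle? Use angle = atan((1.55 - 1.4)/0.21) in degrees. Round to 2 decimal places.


Bullet trajectory angle:
Height difference = 1.55 - 1.4 = 0.15 m
angle = atan(0.15 / 0.21)
angle = atan(0.714286)
angle = 35.54 degrees

35.54


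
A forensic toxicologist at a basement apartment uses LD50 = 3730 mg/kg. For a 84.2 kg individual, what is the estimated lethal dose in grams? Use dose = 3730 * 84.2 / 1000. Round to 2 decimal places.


Lethal dose calculation:
Lethal dose = LD50 * body_weight / 1000
= 3730 * 84.2 / 1000
= 314066 / 1000
= 314.07 g

314.07


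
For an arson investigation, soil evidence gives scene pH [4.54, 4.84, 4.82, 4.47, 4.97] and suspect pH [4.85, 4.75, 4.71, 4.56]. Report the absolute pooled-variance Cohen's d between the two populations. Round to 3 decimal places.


Pooled-variance Cohen's d for soil pH comparison:
Scene mean = 23.64 / 5 = 4.728
Suspect mean = 18.87 / 4 = 4.7175
Scene sample variance s_s^2 = 0.04537
Suspect sample variance s_c^2 = 0.014492
Pooled variance = ((n_s-1)*s_s^2 + (n_c-1)*s_c^2) / (n_s + n_c - 2) = 0.032136
Pooled SD = sqrt(0.032136) = 0.179265
Mean difference = 0.0105
|d| = |0.0105| / 0.179265 = 0.059

0.059


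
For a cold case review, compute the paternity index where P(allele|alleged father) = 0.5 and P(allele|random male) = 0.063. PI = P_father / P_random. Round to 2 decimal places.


Paternity Index calculation:
PI = P(allele|father) / P(allele|random)
PI = 0.5 / 0.063
PI = 7.94

7.94


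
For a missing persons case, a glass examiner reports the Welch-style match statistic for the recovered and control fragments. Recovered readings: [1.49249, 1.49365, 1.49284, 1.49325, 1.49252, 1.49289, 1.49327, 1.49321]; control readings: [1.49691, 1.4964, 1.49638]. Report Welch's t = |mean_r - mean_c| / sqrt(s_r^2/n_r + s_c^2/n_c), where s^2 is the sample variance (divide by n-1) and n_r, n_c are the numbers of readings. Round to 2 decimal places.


Welch's t-criterion for glass RI comparison:
Recovered mean = sum / n_r = 11.94412 / 8 = 1.493015
Control mean = sum / n_c = 4.48969 / 3 = 1.4965633
Recovered sample variance s_r^2 = 1.612e-07
Control sample variance s_c^2 = 9.02333e-08
Welch SE (unpooled) = sqrt(s_r^2/n_r + s_c^2/n_c) = sqrt(2.015e-08 + 3.00778e-08) = sqrt(5.02278e-08) = 0.000224116
|mean_r - mean_c| = 0.00354833
t = 0.00354833 / 0.000224116 = 15.83

15.83


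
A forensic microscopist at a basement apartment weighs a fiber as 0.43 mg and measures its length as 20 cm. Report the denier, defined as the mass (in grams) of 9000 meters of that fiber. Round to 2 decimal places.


Denier calculation:
Mass in grams = 0.43 mg / 1000 = 0.00043 g
Length in meters = 20 cm / 100 = 0.2 m
Linear density = mass / length = 0.00043 / 0.2 = 0.00215 g/m
Denier = (g/m) * 9000 = 0.00215 * 9000 = 19.35

19.35


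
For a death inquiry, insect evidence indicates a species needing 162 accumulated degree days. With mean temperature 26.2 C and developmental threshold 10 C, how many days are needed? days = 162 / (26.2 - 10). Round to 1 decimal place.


Insect development time:
Effective temperature = avg_temp - T_base = 26.2 - 10 = 16.2 C
Days = ADD / effective_temp = 162 / 16.2 = 10.0 days

10.0


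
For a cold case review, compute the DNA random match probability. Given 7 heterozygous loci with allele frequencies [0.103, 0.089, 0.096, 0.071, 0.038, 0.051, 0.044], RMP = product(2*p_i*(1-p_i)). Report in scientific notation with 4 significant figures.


Computing RMP for 7 loci:
Locus 1: 2 * 0.103 * 0.897 = 0.184782
Locus 2: 2 * 0.089 * 0.911 = 0.162158
Locus 3: 2 * 0.096 * 0.904 = 0.173568
Locus 4: 2 * 0.071 * 0.929 = 0.131918
Locus 5: 2 * 0.038 * 0.962 = 0.073112
Locus 6: 2 * 0.051 * 0.949 = 0.096798
Locus 7: 2 * 0.044 * 0.956 = 0.084128
RMP = 4.085e-07

4.085e-07


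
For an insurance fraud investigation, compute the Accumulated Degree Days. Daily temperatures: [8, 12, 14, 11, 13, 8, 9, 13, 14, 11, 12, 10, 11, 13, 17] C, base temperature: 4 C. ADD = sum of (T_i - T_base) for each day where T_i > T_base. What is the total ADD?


Computing ADD day by day:
Day 1: max(0, 8 - 4) = 4
Day 2: max(0, 12 - 4) = 8
Day 3: max(0, 14 - 4) = 10
Day 4: max(0, 11 - 4) = 7
Day 5: max(0, 13 - 4) = 9
Day 6: max(0, 8 - 4) = 4
Day 7: max(0, 9 - 4) = 5
Day 8: max(0, 13 - 4) = 9
Day 9: max(0, 14 - 4) = 10
Day 10: max(0, 11 - 4) = 7
Day 11: max(0, 12 - 4) = 8
Day 12: max(0, 10 - 4) = 6
Day 13: max(0, 11 - 4) = 7
Day 14: max(0, 13 - 4) = 9
Day 15: max(0, 17 - 4) = 13
Total ADD = 116

116


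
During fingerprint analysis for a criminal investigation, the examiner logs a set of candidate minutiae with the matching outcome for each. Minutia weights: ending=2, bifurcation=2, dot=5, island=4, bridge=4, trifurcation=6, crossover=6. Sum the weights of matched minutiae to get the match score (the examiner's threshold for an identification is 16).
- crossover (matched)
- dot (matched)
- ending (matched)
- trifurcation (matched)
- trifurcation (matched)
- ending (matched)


Weighted minutiae match score:
  crossover: matched, +6 (running total 6)
  dot: matched, +5 (running total 11)
  ending: matched, +2 (running total 13)
  trifurcation: matched, +6 (running total 19)
  trifurcation: matched, +6 (running total 25)
  ending: matched, +2 (running total 27)
Total score = 27
Threshold = 16; verdict = identification

27


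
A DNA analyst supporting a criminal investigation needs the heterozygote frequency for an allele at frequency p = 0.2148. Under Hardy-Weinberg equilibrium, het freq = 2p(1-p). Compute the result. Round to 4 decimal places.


Hardy-Weinberg heterozygote frequency:
q = 1 - p = 1 - 0.2148 = 0.7852
2pq = 2 * 0.2148 * 0.7852 = 0.3373

0.3373


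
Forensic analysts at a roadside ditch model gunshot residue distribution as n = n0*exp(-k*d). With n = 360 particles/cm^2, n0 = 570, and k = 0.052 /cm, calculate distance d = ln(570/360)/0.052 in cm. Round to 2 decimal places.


GSR distance calculation:
n0/n = 570 / 360 = 1.583333
ln(n0/n) = 0.459532
d = 0.459532 / 0.052 = 8.84 cm

8.84


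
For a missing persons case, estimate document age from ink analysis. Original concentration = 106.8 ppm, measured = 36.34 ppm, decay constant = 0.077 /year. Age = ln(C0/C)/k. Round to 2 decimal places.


Document age estimation:
C0/C = 106.8 / 36.34 = 2.93891
ln(C0/C) = 1.078039
t = 1.078039 / 0.077 = 14.00 years

14.00


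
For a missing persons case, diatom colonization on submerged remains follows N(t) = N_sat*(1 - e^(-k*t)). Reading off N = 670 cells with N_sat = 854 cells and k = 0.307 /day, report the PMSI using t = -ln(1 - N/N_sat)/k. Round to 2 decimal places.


PMSI from diatom colonization curve:
N / N_sat = 670 / 854 = 0.784543
1 - N/N_sat = 0.215457
ln(1 - N/N_sat) = -1.534994
t = -ln(1 - N/N_sat) / k = -(-1.534994) / 0.307 = 5.00 days

5.00


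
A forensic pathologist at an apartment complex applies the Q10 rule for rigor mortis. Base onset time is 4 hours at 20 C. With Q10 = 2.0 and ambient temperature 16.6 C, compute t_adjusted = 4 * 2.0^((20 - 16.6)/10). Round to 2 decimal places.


Rigor mortis time adjustment:
Exponent = (T_ref - T_actual) / 10 = (20 - 16.6) / 10 = 0.34
Q10 factor = 2.0^0.34 = 1.26576
t_adjusted = 4 * 1.26576 = 5.06 hours

5.06


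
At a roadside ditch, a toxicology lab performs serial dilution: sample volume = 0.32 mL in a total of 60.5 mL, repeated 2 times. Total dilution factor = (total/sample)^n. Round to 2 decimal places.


Dilution factor calculation:
Single dilution = V_total / V_sample = 60.5 / 0.32 ≈ 189.0625
Number of dilutions = 2
Total DF = (60.5 / 0.32)^2 (full precision, rounded at the end) = 35744.63

35744.63


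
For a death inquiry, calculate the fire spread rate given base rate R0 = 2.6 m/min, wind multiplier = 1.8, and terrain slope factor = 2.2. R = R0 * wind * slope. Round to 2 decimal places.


Fire spread rate calculation:
R = R0 * wind_factor * slope_factor
= 2.6 * 1.8 * 2.2
= 4.68 * 2.2
= 10.30 m/min

10.30


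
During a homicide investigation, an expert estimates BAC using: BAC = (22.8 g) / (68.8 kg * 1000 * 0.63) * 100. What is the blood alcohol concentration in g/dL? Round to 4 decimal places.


Applying the Widmark formula:
BAC = (dose_g / (body_wt * 1000 * r)) * 100
Denominator = 68.8 * 1000 * 0.63 = 43344
BAC = (22.8 / 43344) * 100
BAC = 0.0526 g/dL

0.0526


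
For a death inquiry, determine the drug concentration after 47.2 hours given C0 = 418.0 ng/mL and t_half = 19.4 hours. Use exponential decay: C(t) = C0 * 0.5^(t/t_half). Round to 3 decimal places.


Drug concentration decay:
Number of half-lives = t / t_half = 47.2 / 19.4 = 2.43299
Decay factor = 0.5^2.43299 = 0.18518126
C(t) = 418.0 * 0.18518126 = 77.406 ng/mL

77.406


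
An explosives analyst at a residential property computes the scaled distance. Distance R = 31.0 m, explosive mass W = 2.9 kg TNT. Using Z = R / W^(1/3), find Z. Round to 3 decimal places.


Scaled distance calculation:
W^(1/3) = 2.9^(1/3) = 1.426043
Z = R / W^(1/3) = 31.0 / 1.426043
Z = 21.738 m/kg^(1/3)

21.738


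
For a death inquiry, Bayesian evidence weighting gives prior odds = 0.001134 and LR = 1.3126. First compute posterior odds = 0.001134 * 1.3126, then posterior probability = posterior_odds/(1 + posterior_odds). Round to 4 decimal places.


Bayesian evidence evaluation:
Posterior odds = prior_odds * LR = 0.001134 * 1.3126 = 0.001488488
Posterior probability = posterior_odds / (1 + posterior_odds)
= 0.001488488 / (1 + 0.001488488)
= 0.001488488 / 1.001488488
= 0.0015

0.0015


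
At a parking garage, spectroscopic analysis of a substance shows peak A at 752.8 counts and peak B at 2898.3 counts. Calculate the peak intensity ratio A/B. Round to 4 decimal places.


Spectral peak ratio:
Peak A = 752.8 counts
Peak B = 2898.3 counts
Ratio = 752.8 / 2898.3 = 0.2597

0.2597


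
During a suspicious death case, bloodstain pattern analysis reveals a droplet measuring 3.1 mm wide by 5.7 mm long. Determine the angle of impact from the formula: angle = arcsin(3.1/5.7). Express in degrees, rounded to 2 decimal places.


Blood spatter impact angle calculation:
width / length = 3.1 / 5.7 = 0.54386
angle = arcsin(0.54386)
angle = 32.95 degrees

32.95


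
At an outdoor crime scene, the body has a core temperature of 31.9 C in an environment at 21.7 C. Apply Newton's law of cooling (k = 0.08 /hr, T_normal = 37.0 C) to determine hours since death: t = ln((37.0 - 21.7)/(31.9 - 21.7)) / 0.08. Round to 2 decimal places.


Using Newton's law of cooling:
t = ln((T_normal - T_ambient) / (T_body - T_ambient)) / k
T_normal - T_ambient = 15.3
T_body - T_ambient = 10.2
Ratio = 1.5
ln(ratio) = 0.405465
t = 0.405465 / 0.08 = 5.07 hours

5.07


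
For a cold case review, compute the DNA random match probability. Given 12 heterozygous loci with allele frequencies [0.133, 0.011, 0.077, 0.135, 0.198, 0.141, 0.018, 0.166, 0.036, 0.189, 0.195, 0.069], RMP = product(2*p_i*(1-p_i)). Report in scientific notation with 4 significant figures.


Computing RMP for 12 loci:
Locus 1: 2 * 0.133 * 0.867 = 0.230622
Locus 2: 2 * 0.011 * 0.989 = 0.021758
Locus 3: 2 * 0.077 * 0.923 = 0.142142
Locus 4: 2 * 0.135 * 0.865 = 0.23355
Locus 5: 2 * 0.198 * 0.802 = 0.317592
Locus 6: 2 * 0.141 * 0.859 = 0.242238
Locus 7: 2 * 0.018 * 0.982 = 0.035352
Locus 8: 2 * 0.166 * 0.834 = 0.276888
Locus 9: 2 * 0.036 * 0.964 = 0.069408
Locus 10: 2 * 0.189 * 0.811 = 0.306558
Locus 11: 2 * 0.195 * 0.805 = 0.31395
Locus 12: 2 * 0.069 * 0.931 = 0.128478
RMP = 1.077e-10

1.077e-10


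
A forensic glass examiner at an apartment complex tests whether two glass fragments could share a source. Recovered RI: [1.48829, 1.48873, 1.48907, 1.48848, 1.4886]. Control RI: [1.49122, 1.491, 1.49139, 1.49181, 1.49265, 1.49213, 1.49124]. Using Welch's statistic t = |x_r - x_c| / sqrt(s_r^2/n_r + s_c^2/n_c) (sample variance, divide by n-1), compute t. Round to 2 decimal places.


Welch's t-criterion for glass RI comparison:
Recovered mean = sum / n_r = 7.44317 / 5 = 1.488634
Control mean = sum / n_c = 10.44144 / 7 = 1.4916343
Recovered sample variance s_r^2 = 8.563e-08
Control sample variance s_c^2 = 3.49562e-07
Welch SE (unpooled) = sqrt(s_r^2/n_r + s_c^2/n_c) = sqrt(1.7126e-08 + 4.99374e-08) = sqrt(6.70634e-08) = 0.000258966
|mean_r - mean_c| = 0.00300029
t = 0.00300029 / 0.000258966 = 11.59

11.59


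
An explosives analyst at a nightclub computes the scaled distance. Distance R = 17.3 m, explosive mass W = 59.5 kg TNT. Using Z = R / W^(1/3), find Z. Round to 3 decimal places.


Scaled distance calculation:
W^(1/3) = 59.5^(1/3) = 3.903963
Z = R / W^(1/3) = 17.3 / 3.903963
Z = 4.431 m/kg^(1/3)

4.431


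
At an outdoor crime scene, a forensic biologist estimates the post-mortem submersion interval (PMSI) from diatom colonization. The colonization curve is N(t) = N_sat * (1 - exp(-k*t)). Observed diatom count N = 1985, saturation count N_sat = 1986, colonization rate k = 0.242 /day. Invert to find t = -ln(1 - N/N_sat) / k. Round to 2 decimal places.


PMSI from diatom colonization curve:
N / N_sat = 1985 / 1986 = 0.999496
1 - N/N_sat = 0.000504
ln(1 - N/N_sat) = -7.592934
t = -ln(1 - N/N_sat) / k = -(-7.592934) / 0.242 = 31.38 days

31.38


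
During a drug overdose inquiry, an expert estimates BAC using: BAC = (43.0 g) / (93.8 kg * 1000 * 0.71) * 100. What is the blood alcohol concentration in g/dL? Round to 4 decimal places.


Applying the Widmark formula:
BAC = (dose_g / (body_wt * 1000 * r)) * 100
Denominator = 93.8 * 1000 * 0.71 = 66598
BAC = (43.0 / 66598) * 100
BAC = 0.0646 g/dL

0.0646


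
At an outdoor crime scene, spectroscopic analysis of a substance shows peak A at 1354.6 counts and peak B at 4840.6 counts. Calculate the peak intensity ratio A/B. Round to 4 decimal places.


Spectral peak ratio:
Peak A = 1354.6 counts
Peak B = 4840.6 counts
Ratio = 1354.6 / 4840.6 = 0.2798

0.2798


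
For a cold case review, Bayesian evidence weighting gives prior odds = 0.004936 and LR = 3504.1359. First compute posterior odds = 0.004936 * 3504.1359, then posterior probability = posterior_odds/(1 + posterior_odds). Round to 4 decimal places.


Bayesian evidence evaluation:
Posterior odds = prior_odds * LR = 0.004936 * 3504.1359 = 17.29641
Posterior probability = posterior_odds / (1 + posterior_odds)
= 17.29641 / (1 + 17.29641)
= 17.29641 / 18.29641
= 0.9453

0.9453


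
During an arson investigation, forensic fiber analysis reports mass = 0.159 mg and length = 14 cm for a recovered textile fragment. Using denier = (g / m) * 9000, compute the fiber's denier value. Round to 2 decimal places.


Denier calculation:
Mass in grams = 0.159 mg / 1000 = 0.000159 g
Length in meters = 14 cm / 100 = 0.14 m
Linear density = mass / length = 0.000159 / 0.14 = 0.00113571 g/m
Denier = (g/m) * 9000 = 0.00113571 * 9000 = 10.22

10.22


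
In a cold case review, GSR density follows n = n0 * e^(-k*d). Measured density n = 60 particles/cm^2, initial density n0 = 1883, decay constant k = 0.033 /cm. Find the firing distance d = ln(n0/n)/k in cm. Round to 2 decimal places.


GSR distance calculation:
n0/n = 1883 / 60 = 31.383333
ln(n0/n) = 3.446277
d = 3.446277 / 0.033 = 104.43 cm

104.43


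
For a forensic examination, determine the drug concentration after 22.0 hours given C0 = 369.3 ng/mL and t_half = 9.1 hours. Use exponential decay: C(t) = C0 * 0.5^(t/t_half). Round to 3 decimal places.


Drug concentration decay:
Number of half-lives = t / t_half = 22.0 / 9.1 = 2.417582
Decay factor = 0.5^2.417582 = 0.1871696
C(t) = 369.3 * 0.1871696 = 69.122 ng/mL

69.122


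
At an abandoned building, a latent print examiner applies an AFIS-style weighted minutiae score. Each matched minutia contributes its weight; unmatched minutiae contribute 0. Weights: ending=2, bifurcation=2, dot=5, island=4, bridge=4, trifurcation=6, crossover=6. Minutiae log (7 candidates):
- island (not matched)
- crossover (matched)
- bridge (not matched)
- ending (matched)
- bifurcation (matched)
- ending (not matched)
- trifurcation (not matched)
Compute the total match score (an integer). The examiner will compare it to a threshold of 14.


Weighted minutiae match score:
  island: not matched, +0
  crossover: matched, +6 (running total 6)
  bridge: not matched, +0
  ending: matched, +2 (running total 8)
  bifurcation: matched, +2 (running total 10)
  ending: not matched, +0
  trifurcation: not matched, +0
Total score = 10
Threshold = 14; verdict = inconclusive

10


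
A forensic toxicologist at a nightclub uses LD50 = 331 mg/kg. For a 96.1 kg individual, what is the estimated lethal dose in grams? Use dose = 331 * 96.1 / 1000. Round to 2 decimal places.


Lethal dose calculation:
Lethal dose = LD50 * body_weight / 1000
= 331 * 96.1 / 1000
= 31809.1 / 1000
= 31.81 g

31.81


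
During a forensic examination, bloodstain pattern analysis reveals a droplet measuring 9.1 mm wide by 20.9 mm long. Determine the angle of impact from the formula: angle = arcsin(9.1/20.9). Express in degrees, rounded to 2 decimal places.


Blood spatter impact angle calculation:
width / length = 9.1 / 20.9 = 0.435407
angle = arcsin(0.435407)
angle = 25.81 degrees

25.81


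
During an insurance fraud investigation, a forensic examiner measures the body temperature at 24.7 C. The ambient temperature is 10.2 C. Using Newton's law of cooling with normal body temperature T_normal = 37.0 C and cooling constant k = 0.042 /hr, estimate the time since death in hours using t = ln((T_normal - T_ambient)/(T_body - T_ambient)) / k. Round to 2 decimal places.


Using Newton's law of cooling:
t = ln((T_normal - T_ambient) / (T_body - T_ambient)) / k
T_normal - T_ambient = 26.8
T_body - T_ambient = 14.5
Ratio = 1.848276
ln(ratio) = 0.614253
t = 0.614253 / 0.042 = 14.63 hours

14.63


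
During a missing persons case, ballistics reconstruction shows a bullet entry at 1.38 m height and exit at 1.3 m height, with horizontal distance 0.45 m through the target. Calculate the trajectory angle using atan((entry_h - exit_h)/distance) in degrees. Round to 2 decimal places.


Bullet trajectory angle:
Height difference = 1.38 - 1.3 = 0.08 m
angle = atan(0.08 / 0.45)
angle = atan(0.177778)
angle = 10.08 degrees

10.08


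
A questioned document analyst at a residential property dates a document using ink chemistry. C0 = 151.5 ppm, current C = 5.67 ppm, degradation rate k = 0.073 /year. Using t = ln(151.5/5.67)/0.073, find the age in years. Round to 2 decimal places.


Document age estimation:
C0/C = 151.5 / 5.67 = 26.719577
ln(C0/C) = 3.285397
t = 3.285397 / 0.073 = 45.01 years

45.01


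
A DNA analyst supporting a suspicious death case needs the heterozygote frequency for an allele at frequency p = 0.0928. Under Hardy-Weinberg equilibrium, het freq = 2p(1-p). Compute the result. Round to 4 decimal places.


Hardy-Weinberg heterozygote frequency:
q = 1 - p = 1 - 0.0928 = 0.9072
2pq = 2 * 0.0928 * 0.9072 = 0.1684

0.1684


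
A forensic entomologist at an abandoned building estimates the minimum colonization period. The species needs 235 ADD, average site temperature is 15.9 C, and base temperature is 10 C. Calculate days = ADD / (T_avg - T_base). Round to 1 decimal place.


Insect development time:
Effective temperature = avg_temp - T_base = 15.9 - 10 = 5.9 C
Days = ADD / effective_temp = 235 / 5.9 = 39.8 days

39.8


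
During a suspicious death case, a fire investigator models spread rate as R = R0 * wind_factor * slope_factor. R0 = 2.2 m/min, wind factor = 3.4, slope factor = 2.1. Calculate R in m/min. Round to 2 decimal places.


Fire spread rate calculation:
R = R0 * wind_factor * slope_factor
= 2.2 * 3.4 * 2.1
= 7.48 * 2.1
= 15.71 m/min

15.71


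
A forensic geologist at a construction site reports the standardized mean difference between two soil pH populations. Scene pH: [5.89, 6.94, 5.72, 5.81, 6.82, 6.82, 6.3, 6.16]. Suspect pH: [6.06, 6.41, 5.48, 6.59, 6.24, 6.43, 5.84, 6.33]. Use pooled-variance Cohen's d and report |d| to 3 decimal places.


Pooled-variance Cohen's d for soil pH comparison:
Scene mean = 50.46 / 8 = 6.3075
Suspect mean = 49.38 / 8 = 6.1725
Scene sample variance s_s^2 = 0.244879
Suspect sample variance s_c^2 = 0.132736
Pooled variance = ((n_s-1)*s_s^2 + (n_c-1)*s_c^2) / (n_s + n_c - 2) = 0.188807
Pooled SD = sqrt(0.188807) = 0.434519
Mean difference = 0.135
|d| = |0.135| / 0.434519 = 0.311

0.311


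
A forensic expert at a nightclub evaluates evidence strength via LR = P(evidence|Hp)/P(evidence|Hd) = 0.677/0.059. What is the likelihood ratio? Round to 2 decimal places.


Likelihood ratio calculation:
LR = P(E|Hp) / P(E|Hd)
LR = 0.677 / 0.059
LR = 11.47

11.47


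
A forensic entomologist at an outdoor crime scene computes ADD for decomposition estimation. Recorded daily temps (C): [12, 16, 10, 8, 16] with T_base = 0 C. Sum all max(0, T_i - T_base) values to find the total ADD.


Computing ADD day by day:
Day 1: max(0, 12 - 0) = 12
Day 2: max(0, 16 - 0) = 16
Day 3: max(0, 10 - 0) = 10
Day 4: max(0, 8 - 0) = 8
Day 5: max(0, 16 - 0) = 16
Total ADD = 62

62


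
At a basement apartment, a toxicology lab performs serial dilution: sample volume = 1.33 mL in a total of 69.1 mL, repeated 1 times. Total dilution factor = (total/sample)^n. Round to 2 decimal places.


Dilution factor calculation:
Single dilution = V_total / V_sample = 69.1 / 1.33 ≈ 51.954887
Number of dilutions = 1
Total DF = (69.1 / 1.33)^1 (full precision, rounded at the end) = 51.95

51.95


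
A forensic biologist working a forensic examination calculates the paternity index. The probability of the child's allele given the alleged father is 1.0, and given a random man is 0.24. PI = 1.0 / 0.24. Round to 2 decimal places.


Paternity Index calculation:
PI = P(allele|father) / P(allele|random)
PI = 1.0 / 0.24
PI = 4.17

4.17


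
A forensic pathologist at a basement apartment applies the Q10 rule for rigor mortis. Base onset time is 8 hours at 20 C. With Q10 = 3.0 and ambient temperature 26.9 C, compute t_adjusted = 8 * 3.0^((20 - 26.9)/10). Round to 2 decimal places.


Rigor mortis time adjustment:
Exponent = (T_ref - T_actual) / 10 = (20 - 26.9) / 10 = -0.69
Q10 factor = 3.0^-0.69 = 0.46858
t_adjusted = 8 * 0.46858 = 3.75 hours

3.75


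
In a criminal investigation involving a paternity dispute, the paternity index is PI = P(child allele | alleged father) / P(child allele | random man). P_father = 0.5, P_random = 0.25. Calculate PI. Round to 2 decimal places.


Paternity Index calculation:
PI = P(allele|father) / P(allele|random)
PI = 0.5 / 0.25
PI = 2.00

2.00


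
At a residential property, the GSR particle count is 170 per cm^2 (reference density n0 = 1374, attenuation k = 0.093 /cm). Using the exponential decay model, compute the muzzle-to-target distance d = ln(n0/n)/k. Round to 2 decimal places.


GSR distance calculation:
n0/n = 1374 / 170 = 8.082353
ln(n0/n) = 2.089683
d = 2.089683 / 0.093 = 22.47 cm

22.47


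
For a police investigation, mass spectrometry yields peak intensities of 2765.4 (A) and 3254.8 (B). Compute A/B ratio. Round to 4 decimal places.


Spectral peak ratio:
Peak A = 2765.4 counts
Peak B = 3254.8 counts
Ratio = 2765.4 / 3254.8 = 0.8496

0.8496


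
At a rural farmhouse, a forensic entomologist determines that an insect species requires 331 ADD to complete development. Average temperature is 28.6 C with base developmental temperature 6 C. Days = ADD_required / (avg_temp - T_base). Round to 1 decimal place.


Insect development time:
Effective temperature = avg_temp - T_base = 28.6 - 6 = 22.6 C
Days = ADD / effective_temp = 331 / 22.6 = 14.6 days

14.6


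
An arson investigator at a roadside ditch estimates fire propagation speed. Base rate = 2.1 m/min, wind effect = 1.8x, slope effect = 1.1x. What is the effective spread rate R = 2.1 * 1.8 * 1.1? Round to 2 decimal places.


Fire spread rate calculation:
R = R0 * wind_factor * slope_factor
= 2.1 * 1.8 * 1.1
= 3.78 * 1.1
= 4.16 m/min

4.16


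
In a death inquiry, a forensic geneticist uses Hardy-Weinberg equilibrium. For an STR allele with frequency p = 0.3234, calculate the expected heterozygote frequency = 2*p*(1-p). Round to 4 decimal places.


Hardy-Weinberg heterozygote frequency:
q = 1 - p = 1 - 0.3234 = 0.6766
2pq = 2 * 0.3234 * 0.6766 = 0.4376

0.4376


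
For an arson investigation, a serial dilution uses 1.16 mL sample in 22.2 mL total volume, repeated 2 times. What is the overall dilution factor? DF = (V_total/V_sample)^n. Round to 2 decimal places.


Dilution factor calculation:
Single dilution = V_total / V_sample = 22.2 / 1.16 ≈ 19.137931
Number of dilutions = 2
Total DF = (22.2 / 1.16)^2 (full precision, rounded at the end) = 366.26

366.26


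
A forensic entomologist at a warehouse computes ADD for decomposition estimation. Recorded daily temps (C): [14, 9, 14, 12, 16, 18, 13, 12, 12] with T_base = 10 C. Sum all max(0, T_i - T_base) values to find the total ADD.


Computing ADD day by day:
Day 1: max(0, 14 - 10) = 4
Day 2: max(0, 9 - 10) = 0
Day 3: max(0, 14 - 10) = 4
Day 4: max(0, 12 - 10) = 2
Day 5: max(0, 16 - 10) = 6
Day 6: max(0, 18 - 10) = 8
Day 7: max(0, 13 - 10) = 3
Day 8: max(0, 12 - 10) = 2
Day 9: max(0, 12 - 10) = 2
Total ADD = 31

31


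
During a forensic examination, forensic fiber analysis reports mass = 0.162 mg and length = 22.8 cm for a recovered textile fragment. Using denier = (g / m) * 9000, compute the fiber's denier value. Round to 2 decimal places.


Denier calculation:
Mass in grams = 0.162 mg / 1000 = 0.000162 g
Length in meters = 22.8 cm / 100 = 0.228 m
Linear density = mass / length = 0.000162 / 0.228 = 0.00071053 g/m
Denier = (g/m) * 9000 = 0.00071053 * 9000 = 6.39

6.39


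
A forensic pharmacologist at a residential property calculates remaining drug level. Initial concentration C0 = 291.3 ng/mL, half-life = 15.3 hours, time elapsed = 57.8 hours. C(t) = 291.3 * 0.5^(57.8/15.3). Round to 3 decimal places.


Drug concentration decay:
Number of half-lives = t / t_half = 57.8 / 15.3 = 3.777778
Decay factor = 0.5^3.777778 = 0.07290805
C(t) = 291.3 * 0.07290805 = 21.238 ng/mL

21.238


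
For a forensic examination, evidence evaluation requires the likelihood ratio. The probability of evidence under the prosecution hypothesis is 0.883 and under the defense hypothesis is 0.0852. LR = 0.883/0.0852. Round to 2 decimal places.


Likelihood ratio calculation:
LR = P(E|Hp) / P(E|Hd)
LR = 0.883 / 0.0852
LR = 10.36

10.36


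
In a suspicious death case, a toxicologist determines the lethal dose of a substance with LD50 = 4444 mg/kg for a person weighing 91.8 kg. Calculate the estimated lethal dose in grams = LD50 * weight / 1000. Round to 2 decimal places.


Lethal dose calculation:
Lethal dose = LD50 * body_weight / 1000
= 4444 * 91.8 / 1000
= 407959.2 / 1000
= 407.96 g

407.96


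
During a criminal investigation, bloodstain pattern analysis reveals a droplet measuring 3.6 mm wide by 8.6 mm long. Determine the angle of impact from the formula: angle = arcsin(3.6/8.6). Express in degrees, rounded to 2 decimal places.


Blood spatter impact angle calculation:
width / length = 3.6 / 8.6 = 0.418605
angle = arcsin(0.418605)
angle = 24.75 degrees

24.75


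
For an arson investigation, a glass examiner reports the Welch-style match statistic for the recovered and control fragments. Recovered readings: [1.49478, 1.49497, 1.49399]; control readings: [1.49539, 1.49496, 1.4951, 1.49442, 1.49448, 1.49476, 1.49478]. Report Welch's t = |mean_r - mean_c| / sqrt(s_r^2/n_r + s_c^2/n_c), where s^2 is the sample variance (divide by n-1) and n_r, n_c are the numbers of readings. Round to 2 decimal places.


Welch's t-criterion for glass RI comparison:
Recovered mean = sum / n_r = 4.48374 / 3 = 1.49458
Control mean = sum / n_c = 10.46389 / 7 = 1.4948414
Recovered sample variance s_r^2 = 2.701e-07
Control sample variance s_c^2 = 1.16748e-07
Welch SE (unpooled) = sqrt(s_r^2/n_r + s_c^2/n_c) = sqrt(9.00333e-08 + 1.66782e-08) = sqrt(1.06711e-07) = 0.000326666
|mean_r - mean_c| = 0.000261429
t = 0.000261429 / 0.000326666 = 0.80

0.80


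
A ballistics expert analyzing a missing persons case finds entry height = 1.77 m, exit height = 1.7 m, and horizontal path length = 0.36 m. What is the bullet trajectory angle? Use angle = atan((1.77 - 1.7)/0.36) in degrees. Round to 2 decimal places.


Bullet trajectory angle:
Height difference = 1.77 - 1.7 = 0.07 m
angle = atan(0.07 / 0.36)
angle = atan(0.194444)
angle = 11.00 degrees

11.00


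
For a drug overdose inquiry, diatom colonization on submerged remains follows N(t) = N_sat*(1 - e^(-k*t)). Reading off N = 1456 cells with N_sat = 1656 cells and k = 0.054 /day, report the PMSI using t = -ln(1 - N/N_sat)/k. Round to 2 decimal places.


PMSI from diatom colonization curve:
N / N_sat = 1456 / 1656 = 0.879227
1 - N/N_sat = 0.120773
ln(1 - N/N_sat) = -2.113843
t = -ln(1 - N/N_sat) / k = -(-2.113843) / 0.054 = 39.15 days

39.15


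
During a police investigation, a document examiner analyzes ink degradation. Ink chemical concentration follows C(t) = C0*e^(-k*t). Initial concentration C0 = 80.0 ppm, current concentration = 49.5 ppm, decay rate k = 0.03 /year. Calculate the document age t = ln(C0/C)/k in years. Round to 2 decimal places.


Document age estimation:
C0/C = 80.0 / 49.5 = 1.616162
ln(C0/C) = 0.480054
t = 0.480054 / 0.03 = 16.00 years

16.00


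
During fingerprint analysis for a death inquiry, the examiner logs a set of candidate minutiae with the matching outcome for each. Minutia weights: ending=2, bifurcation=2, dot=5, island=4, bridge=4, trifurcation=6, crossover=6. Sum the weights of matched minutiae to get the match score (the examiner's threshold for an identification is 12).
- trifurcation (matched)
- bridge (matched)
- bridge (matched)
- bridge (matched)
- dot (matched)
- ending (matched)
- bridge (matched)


Weighted minutiae match score:
  trifurcation: matched, +6 (running total 6)
  bridge: matched, +4 (running total 10)
  bridge: matched, +4 (running total 14)
  bridge: matched, +4 (running total 18)
  dot: matched, +5 (running total 23)
  ending: matched, +2 (running total 25)
  bridge: matched, +4 (running total 29)
Total score = 29
Threshold = 12; verdict = identification

29


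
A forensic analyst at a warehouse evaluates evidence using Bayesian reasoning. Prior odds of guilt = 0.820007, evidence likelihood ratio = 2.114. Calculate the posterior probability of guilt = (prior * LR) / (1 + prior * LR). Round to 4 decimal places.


Bayesian evidence evaluation:
Posterior odds = prior_odds * LR = 0.820007 * 2.114 = 1.733495
Posterior probability = posterior_odds / (1 + posterior_odds)
= 1.733495 / (1 + 1.733495)
= 1.733495 / 2.733495
= 0.6342

0.6342


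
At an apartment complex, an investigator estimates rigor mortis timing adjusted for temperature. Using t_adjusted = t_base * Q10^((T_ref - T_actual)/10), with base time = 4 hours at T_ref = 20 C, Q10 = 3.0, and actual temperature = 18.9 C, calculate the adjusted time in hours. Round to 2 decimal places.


Rigor mortis time adjustment:
Exponent = (T_ref - T_actual) / 10 = (20 - 18.9) / 10 = 0.11
Q10 factor = 3.0^0.11 = 1.12845
t_adjusted = 4 * 1.12845 = 4.51 hours

4.51


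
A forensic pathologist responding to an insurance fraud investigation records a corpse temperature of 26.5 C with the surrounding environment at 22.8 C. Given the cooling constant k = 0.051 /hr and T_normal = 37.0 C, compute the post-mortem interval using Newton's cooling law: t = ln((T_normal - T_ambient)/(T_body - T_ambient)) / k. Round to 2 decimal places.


Using Newton's law of cooling:
t = ln((T_normal - T_ambient) / (T_body - T_ambient)) / k
T_normal - T_ambient = 14.2
T_body - T_ambient = 3.7
Ratio = 3.837838
ln(ratio) = 1.344909
t = 1.344909 / 0.051 = 26.37 hours

26.37


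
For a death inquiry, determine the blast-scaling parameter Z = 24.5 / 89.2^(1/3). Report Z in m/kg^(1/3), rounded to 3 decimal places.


Scaled distance calculation:
W^(1/3) = 89.2^(1/3) = 4.468087
Z = R / W^(1/3) = 24.5 / 4.468087
Z = 5.483 m/kg^(1/3)

5.483


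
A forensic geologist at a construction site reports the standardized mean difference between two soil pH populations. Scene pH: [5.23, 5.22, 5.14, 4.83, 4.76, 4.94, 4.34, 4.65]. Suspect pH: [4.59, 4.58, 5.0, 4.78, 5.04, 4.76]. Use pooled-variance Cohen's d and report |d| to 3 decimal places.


Pooled-variance Cohen's d for soil pH comparison:
Scene mean = 39.11 / 8 = 4.88875
Suspect mean = 28.75 / 6 = 4.791667
Scene sample variance s_s^2 = 0.095727
Suspect sample variance s_c^2 = 0.038337
Pooled variance = ((n_s-1)*s_s^2 + (n_c-1)*s_c^2) / (n_s + n_c - 2) = 0.071814
Pooled SD = sqrt(0.071814) = 0.267981
Mean difference = 0.097083
|d| = |0.097083| / 0.267981 = 0.362

0.362


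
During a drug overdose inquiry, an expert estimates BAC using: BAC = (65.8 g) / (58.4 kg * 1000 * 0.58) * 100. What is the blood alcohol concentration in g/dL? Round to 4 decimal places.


Applying the Widmark formula:
BAC = (dose_g / (body_wt * 1000 * r)) * 100
Denominator = 58.4 * 1000 * 0.58 = 33872
BAC = (65.8 / 33872) * 100
BAC = 0.1943 g/dL

0.1943


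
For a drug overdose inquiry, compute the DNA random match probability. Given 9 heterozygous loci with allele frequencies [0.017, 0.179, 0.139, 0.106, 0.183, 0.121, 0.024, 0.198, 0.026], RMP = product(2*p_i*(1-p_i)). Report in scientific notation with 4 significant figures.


Computing RMP for 9 loci:
Locus 1: 2 * 0.017 * 0.983 = 0.033422
Locus 2: 2 * 0.179 * 0.821 = 0.293918
Locus 3: 2 * 0.139 * 0.861 = 0.239358
Locus 4: 2 * 0.106 * 0.894 = 0.189528
Locus 5: 2 * 0.183 * 0.817 = 0.299022
Locus 6: 2 * 0.121 * 0.879 = 0.212718
Locus 7: 2 * 0.024 * 0.976 = 0.046848
Locus 8: 2 * 0.198 * 0.802 = 0.317592
Locus 9: 2 * 0.026 * 0.974 = 0.050648
RMP = 2.136e-08

2.136e-08


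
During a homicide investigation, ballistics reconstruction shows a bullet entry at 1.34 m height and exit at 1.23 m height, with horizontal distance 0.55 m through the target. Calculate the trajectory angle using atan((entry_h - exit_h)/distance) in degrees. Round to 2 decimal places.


Bullet trajectory angle:
Height difference = 1.34 - 1.23 = 0.11 m
angle = atan(0.11 / 0.55)
angle = atan(0.2)
angle = 11.31 degrees

11.31
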